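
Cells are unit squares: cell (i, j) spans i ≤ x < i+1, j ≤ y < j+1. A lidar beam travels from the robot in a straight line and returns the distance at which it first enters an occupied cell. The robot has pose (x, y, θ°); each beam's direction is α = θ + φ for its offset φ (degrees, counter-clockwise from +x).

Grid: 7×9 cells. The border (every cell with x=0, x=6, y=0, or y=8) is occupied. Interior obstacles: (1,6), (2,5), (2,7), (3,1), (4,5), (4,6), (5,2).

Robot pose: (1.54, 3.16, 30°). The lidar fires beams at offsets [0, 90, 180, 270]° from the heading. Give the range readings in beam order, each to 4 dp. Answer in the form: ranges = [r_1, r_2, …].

ranges = [3.6800, 1.0800, 0.6235, 2.4942]

beam 1: φ=0°, α=30°
  direction (0.8660, 0.5000); cell (1,3); t to first gridline: x 0.5312, y 1.6800 (then +1.1547 / +2.0000)
    (2,3) via x @ 0.5312
    (2,4) via y @ 1.6800
    (3,4) via x @ 1.6859
    (4,4) via x @ 2.8406
    (4,5) via y @ 3.6800  # hit
  → r_1 = 3.6800
beam 2: φ=90°, α=120°
  direction (-0.5000, 0.8660); cell (1,3); t to first gridline: x 1.0800, y 0.9699 (then +2.0000 / +1.1547)
    (1,4) via y @ 0.9699
    (0,4) via x @ 1.0800  # hit
  → r_2 = 1.0800
beam 3: φ=180°, α=210°
  direction (-0.8660, -0.5000); cell (1,3); t to first gridline: x 0.6235, y 0.3200 (then +1.1547 / +2.0000)
    (1,2) via y @ 0.3200
    (0,2) via x @ 0.6235  # hit
  → r_3 = 0.6235
beam 4: φ=270°, α=300°
  direction (0.5000, -0.8660); cell (1,3); t to first gridline: x 0.9200, y 0.1848 (then +2.0000 / +1.1547)
    (1,2) via y @ 0.1848
    (2,2) via x @ 0.9200
    (2,1) via y @ 1.3395
    (2,0) via y @ 2.4942  # hit
  → r_4 = 2.4942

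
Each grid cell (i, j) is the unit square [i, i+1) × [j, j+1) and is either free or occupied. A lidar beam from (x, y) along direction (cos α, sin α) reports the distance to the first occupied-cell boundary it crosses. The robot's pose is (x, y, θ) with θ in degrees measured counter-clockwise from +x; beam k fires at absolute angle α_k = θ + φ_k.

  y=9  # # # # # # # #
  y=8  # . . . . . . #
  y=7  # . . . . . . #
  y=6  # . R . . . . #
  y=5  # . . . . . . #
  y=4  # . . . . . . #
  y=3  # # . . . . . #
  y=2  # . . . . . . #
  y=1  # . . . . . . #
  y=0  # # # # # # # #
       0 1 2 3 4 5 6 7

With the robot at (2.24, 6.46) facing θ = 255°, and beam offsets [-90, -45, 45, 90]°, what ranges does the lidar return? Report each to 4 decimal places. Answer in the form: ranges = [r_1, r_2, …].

ranges = [1.2837, 1.4318, 6.3047, 4.9279]

beam 1: φ=-90°, α=165°
  dir = (cos 165°, sin 165°) = (-0.9659, 0.2588); from cell (2,6)
  next x-line at t=0.2485, next y-line at t=2.0864; Δt_x=1.0353, Δt_y=3.8637
    x: enter (1,6) at t=0.2485
    x: enter (0,6) at t=1.2837 ← occupied
  → r_1 = 1.2837
beam 2: φ=-45°, α=210°
  dir = (cos 210°, sin 210°) = (-0.8660, -0.5000); from cell (2,6)
  next x-line at t=0.2771, next y-line at t=0.9200; Δt_x=1.1547, Δt_y=2.0000
    x: enter (1,6) at t=0.2771
    y: enter (1,5) at t=0.9200
    x: enter (0,5) at t=1.4318 ← occupied
  → r_2 = 1.4318
beam 3: φ=45°, α=300°
  dir = (cos 300°, sin 300°) = (0.5000, -0.8660); from cell (2,6)
  next x-line at t=1.5200, next y-line at t=0.5312; Δt_x=2.0000, Δt_y=1.1547
    y: enter (2,5) at t=0.5312
    x: enter (3,5) at t=1.5200
    y: enter (3,4) at t=1.6859
    y: enter (3,3) at t=2.8406
    x: enter (4,3) at t=3.5200
    y: enter (4,2) at t=3.9953
    y: enter (4,1) at t=5.1500
    x: enter (5,1) at t=5.5200
    y: enter (5,0) at t=6.3047 ← occupied
  → r_3 = 6.3047
beam 4: φ=90°, α=345°
  dir = (cos 345°, sin 345°) = (0.9659, -0.2588); from cell (2,6)
  next x-line at t=0.7868, next y-line at t=1.7773; Δt_x=1.0353, Δt_y=3.8637
    x: enter (3,6) at t=0.7868
    y: enter (3,5) at t=1.7773
    x: enter (4,5) at t=1.8221
    x: enter (5,5) at t=2.8574
    x: enter (6,5) at t=3.8926
    x: enter (7,5) at t=4.9279 ← occupied
  → r_4 = 4.9279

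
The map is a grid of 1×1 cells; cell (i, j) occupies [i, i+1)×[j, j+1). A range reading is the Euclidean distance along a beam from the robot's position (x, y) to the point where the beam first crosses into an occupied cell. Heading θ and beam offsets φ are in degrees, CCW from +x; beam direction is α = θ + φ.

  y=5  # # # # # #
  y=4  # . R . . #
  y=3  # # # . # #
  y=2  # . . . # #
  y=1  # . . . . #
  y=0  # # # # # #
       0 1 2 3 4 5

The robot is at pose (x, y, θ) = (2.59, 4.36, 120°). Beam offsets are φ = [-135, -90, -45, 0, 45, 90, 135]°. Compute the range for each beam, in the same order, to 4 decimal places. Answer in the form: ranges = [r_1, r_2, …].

ranges = [1.4597, 1.2800, 0.6626, 0.7390, 1.6461, 0.7200, 0.3727]

beam 1: φ=-135°, α=345°
  cosα=0.9659 sinα=-0.2588 | (2,4) | tMaxX 0.4245 tMaxY 1.3909 | tΔX 1.0353 tΔY 3.8637
    t=0.4245 [x] (3,4)
    t=1.3909 [y] (3,3)
    t=1.4597 [x] (4,3) — stop
  → r_1 = 1.4597
beam 2: φ=-90°, α=30°
  cosα=0.8660 sinα=0.5000 | (2,4) | tMaxX 0.4734 tMaxY 1.2800 | tΔX 1.1547 tΔY 2.0000
    t=0.4734 [x] (3,4)
    t=1.2800 [y] (3,5) — stop
  → r_2 = 1.2800
beam 3: φ=-45°, α=75°
  cosα=0.2588 sinα=0.9659 | (2,4) | tMaxX 1.5841 tMaxY 0.6626 | tΔX 3.8637 tΔY 1.0353
    t=0.6626 [y] (2,5) — stop
  → r_3 = 0.6626
beam 4: φ=0°, α=120°
  cosα=-0.5000 sinα=0.8660 | (2,4) | tMaxX 1.1800 tMaxY 0.7390 | tΔX 2.0000 tΔY 1.1547
    t=0.7390 [y] (2,5) — stop
  → r_4 = 0.7390
beam 5: φ=45°, α=165°
  cosα=-0.9659 sinα=0.2588 | (2,4) | tMaxX 0.6108 tMaxY 2.4728 | tΔX 1.0353 tΔY 3.8637
    t=0.6108 [x] (1,4)
    t=1.6461 [x] (0,4) — stop
  → r_5 = 1.6461
beam 6: φ=90°, α=210°
  cosα=-0.8660 sinα=-0.5000 | (2,4) | tMaxX 0.6813 tMaxY 0.7200 | tΔX 1.1547 tΔY 2.0000
    t=0.6813 [x] (1,4)
    t=0.7200 [y] (1,3) — stop
  → r_6 = 0.7200
beam 7: φ=135°, α=255°
  cosα=-0.2588 sinα=-0.9659 | (2,4) | tMaxX 2.2796 tMaxY 0.3727 | tΔX 3.8637 tΔY 1.0353
    t=0.3727 [y] (2,3) — stop
  → r_7 = 0.3727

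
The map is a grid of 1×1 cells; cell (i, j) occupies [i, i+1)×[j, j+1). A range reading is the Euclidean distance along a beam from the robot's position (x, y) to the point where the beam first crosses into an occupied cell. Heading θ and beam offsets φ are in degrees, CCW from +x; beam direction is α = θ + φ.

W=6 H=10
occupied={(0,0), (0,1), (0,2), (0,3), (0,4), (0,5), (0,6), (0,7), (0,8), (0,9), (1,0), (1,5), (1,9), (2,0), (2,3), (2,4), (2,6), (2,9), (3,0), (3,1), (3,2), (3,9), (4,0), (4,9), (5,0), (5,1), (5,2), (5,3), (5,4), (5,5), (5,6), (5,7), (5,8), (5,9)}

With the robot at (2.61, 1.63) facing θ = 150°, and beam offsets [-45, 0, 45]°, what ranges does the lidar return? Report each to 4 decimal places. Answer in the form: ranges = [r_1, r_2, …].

ranges = [1.4183, 1.8591, 1.6668]

beam 1: φ=-45°, α=105°
  dir = (cos 105°, sin 105°) = (-0.2588, 0.9659); from cell (2,1)
  next x-line at t=2.3569, next y-line at t=0.3831; Δt_x=3.8637, Δt_y=1.0353
    y: enter (2,2) at t=0.3831
    y: enter (2,3) at t=1.4183 ← occupied
  → r_1 = 1.4183
beam 2: φ=0°, α=150°
  dir = (cos 150°, sin 150°) = (-0.8660, 0.5000); from cell (2,1)
  next x-line at t=0.7044, next y-line at t=0.7400; Δt_x=1.1547, Δt_y=2.0000
    x: enter (1,1) at t=0.7044
    y: enter (1,2) at t=0.7400
    x: enter (0,2) at t=1.8591 ← occupied
  → r_2 = 1.8591
beam 3: φ=45°, α=195°
  dir = (cos 195°, sin 195°) = (-0.9659, -0.2588); from cell (2,1)
  next x-line at t=0.6315, next y-line at t=2.4341; Δt_x=1.0353, Δt_y=3.8637
    x: enter (1,1) at t=0.6315
    x: enter (0,1) at t=1.6668 ← occupied
  → r_3 = 1.6668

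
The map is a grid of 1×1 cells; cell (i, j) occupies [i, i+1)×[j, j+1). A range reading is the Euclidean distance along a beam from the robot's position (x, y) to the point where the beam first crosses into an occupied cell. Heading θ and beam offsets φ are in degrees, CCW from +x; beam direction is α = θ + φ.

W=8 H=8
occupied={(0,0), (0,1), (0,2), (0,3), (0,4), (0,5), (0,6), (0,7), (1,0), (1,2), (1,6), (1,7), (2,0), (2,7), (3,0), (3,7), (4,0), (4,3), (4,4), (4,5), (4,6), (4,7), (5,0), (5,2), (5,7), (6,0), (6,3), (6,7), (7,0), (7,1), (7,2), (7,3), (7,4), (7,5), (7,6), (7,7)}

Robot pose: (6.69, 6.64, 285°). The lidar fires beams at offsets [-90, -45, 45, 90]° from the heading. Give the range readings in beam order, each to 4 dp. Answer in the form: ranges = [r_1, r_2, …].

ranges = [1.7496, 3.3800, 0.3580, 0.3209]

beam 1: φ=-90°, α=195°
  d=(-0.9659,-0.2588)  start (6,6)  tX=0.7143 tY=2.4728  stride 1/|dx|=1.0353 1/|dy|=3.8637
    cross x-line → (5,6), t=0.7143
    cross x-line → (4,6), t=1.7496 (wall)
  → r_1 = 1.7496
beam 2: φ=-45°, α=240°
  d=(-0.5000,-0.8660)  start (6,6)  tX=1.3800 tY=0.7390  stride 1/|dx|=2.0000 1/|dy|=1.1547
    cross y-line → (6,5), t=0.7390
    cross x-line → (5,5), t=1.3800
    cross y-line → (5,4), t=1.8937
    cross y-line → (5,3), t=3.0484
    cross x-line → (4,3), t=3.3800 (wall)
  → r_2 = 3.3800
beam 3: φ=45°, α=330°
  d=(0.8660,-0.5000)  start (6,6)  tX=0.3580 tY=1.2800  stride 1/|dx|=1.1547 1/|dy|=2.0000
    cross x-line → (7,6), t=0.3580 (wall)
  → r_3 = 0.3580
beam 4: φ=90°, α=15°
  d=(0.9659,0.2588)  start (6,6)  tX=0.3209 tY=1.3909  stride 1/|dx|=1.0353 1/|dy|=3.8637
    cross x-line → (7,6), t=0.3209 (wall)
  → r_4 = 0.3209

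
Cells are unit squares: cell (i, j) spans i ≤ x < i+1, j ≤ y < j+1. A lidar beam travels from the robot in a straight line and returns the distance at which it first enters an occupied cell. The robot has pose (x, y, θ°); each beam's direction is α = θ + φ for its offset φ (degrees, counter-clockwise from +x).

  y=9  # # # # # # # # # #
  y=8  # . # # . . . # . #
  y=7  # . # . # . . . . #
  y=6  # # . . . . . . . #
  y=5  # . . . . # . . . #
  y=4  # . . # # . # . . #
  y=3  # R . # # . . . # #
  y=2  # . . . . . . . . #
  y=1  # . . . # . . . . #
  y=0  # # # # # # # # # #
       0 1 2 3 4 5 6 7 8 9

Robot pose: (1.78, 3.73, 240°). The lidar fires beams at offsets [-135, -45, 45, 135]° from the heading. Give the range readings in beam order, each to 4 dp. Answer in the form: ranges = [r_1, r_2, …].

ranges = [2.3501, 0.8075, 2.8263, 1.2630]

beam 1: φ=-135°, α=105°
  direction (-0.2588, 0.9659); cell (1,3); t to first gridline: x 3.0137, y 0.2795 (then +3.8637 / +1.0353)
    (1,4) via y @ 0.2795
    (1,5) via y @ 1.3148
    (1,6) via y @ 2.3501  # hit
  → r_1 = 2.3501
beam 2: φ=-45°, α=195°
  direction (-0.9659, -0.2588); cell (1,3); t to first gridline: x 0.8075, y 2.8205 (then +1.0353 / +3.8637)
    (0,3) via x @ 0.8075  # hit
  → r_2 = 0.8075
beam 3: φ=45°, α=285°
  direction (0.2588, -0.9659); cell (1,3); t to first gridline: x 0.8500, y 0.7558 (then +3.8637 / +1.0353)
    (1,2) via y @ 0.7558
    (2,2) via x @ 0.8500
    (2,1) via y @ 1.7910
    (2,0) via y @ 2.8263  # hit
  → r_3 = 2.8263
beam 4: φ=135°, α=15°
  direction (0.9659, 0.2588); cell (1,3); t to first gridline: x 0.2278, y 1.0432 (then +1.0353 / +3.8637)
    (2,3) via x @ 0.2278
    (2,4) via y @ 1.0432
    (3,4) via x @ 1.2630  # hit
  → r_4 = 1.2630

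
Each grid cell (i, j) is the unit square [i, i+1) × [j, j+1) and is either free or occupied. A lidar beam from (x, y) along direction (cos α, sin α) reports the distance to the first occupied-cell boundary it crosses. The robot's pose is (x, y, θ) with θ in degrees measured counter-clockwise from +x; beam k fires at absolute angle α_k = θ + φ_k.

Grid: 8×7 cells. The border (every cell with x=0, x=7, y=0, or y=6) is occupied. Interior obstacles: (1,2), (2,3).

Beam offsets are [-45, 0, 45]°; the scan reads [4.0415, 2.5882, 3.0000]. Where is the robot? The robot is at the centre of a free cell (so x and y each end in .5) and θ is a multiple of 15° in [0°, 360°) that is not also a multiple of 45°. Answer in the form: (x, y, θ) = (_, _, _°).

(x, y, θ) = (5.5, 2.5, 165°)

Enumerate (i+0.5, j+0.5, θ) over the 28 free cells and 16 admissible headings. For each, cast all 3 beams and compare to the given ranges.
  (5.5, 5.5, 195°): beam 1 = 1.0000 ≠ 4.0415 ✗
  (5.5, 1.5, 30°): beam 1 = 1.5529 ≠ 4.0415 ✗
  (2.5, 1.5, 345°): beam 1 = 0.5774 ≠ 4.0415 ✗
  (3.5, 5.5, 75°): beam 1 = 1.0000 ≠ 4.0415 ✗
  …
  (5.5, 2.5, 165°): r_1=4.0415, r_2=2.5882, r_3=3.0000 — all match ✓
No second candidate reproduces the full scan.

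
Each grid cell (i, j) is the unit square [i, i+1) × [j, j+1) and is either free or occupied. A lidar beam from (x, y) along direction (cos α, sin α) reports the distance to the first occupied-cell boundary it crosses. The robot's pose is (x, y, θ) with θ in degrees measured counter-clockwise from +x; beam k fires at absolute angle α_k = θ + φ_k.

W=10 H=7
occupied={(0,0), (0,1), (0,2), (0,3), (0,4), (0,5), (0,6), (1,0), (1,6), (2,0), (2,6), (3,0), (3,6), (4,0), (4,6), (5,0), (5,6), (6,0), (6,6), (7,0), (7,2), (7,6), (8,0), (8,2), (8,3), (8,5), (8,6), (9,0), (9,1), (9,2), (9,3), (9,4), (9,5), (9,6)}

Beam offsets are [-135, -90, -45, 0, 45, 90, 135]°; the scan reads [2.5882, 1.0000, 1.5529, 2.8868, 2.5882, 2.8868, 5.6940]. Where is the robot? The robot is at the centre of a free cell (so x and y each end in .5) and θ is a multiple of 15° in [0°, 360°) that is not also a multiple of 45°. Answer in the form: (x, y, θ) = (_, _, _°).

(x, y, θ) = (6.5, 3.5, 30°)

Enumerate (i+0.5, j+0.5, θ) over the 36 free cells and 16 admissible headings. For each, cast all 7 beams and compare to the given ranges.
  (6.5, 5.5, 345°): beam 1 = 6.3509 ≠ 2.5882 ✗
  (4.5, 5.5, 330°): beam 1 = 3.6235 ≠ 2.5882 ✗
  (5.5, 1.5, 165°): beam 1 = 1.7321 ≠ 2.5882 ✗
  (5.5, 3.5, 285°): beam 1 = 5.0000 ≠ 2.5882 ✗
  …
  (6.5, 3.5, 30°): r_1=2.5882, r_2=1.0000, r_3=1.5529, r_4=2.8868, r_5=2.5882, r_6=2.8868, r_7=5.6940 — all match ✓
Unique over the lattice → pose = (6.5, 3.5, 30°).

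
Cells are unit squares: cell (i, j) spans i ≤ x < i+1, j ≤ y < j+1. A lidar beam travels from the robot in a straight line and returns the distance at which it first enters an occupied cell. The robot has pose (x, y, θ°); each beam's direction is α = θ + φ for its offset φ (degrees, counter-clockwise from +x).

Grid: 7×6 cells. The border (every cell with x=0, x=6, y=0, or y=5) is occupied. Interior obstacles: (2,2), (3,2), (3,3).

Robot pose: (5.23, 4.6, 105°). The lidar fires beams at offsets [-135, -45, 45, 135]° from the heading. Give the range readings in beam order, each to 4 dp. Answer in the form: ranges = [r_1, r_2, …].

beam 1: φ=-135°, α=330°
  direction (0.8660, -0.5000); cell (5,4); t to first gridline: x 0.8891, y 1.2000 (then +1.1547 / +2.0000)
    (6,4) via x @ 0.8891  # hit
  → r_1 = 0.8891
beam 2: φ=-45°, α=60°
  direction (0.5000, 0.8660); cell (5,4); t to first gridline: x 1.5400, y 0.4619 (then +2.0000 / +1.1547)
    (5,5) via y @ 0.4619  # hit
  → r_2 = 0.4619
beam 3: φ=45°, α=150°
  direction (-0.8660, 0.5000); cell (5,4); t to first gridline: x 0.2656, y 0.8000 (then +1.1547 / +2.0000)
    (4,4) via x @ 0.2656
    (4,5) via y @ 0.8000  # hit
  → r_3 = 0.8000
beam 4: φ=135°, α=240°
  direction (-0.5000, -0.8660); cell (5,4); t to first gridline: x 0.4600, y 0.6928 (then +2.0000 / +1.1547)
    (4,4) via x @ 0.4600
    (4,3) via y @ 0.6928
    (4,2) via y @ 1.8475
    (3,2) via x @ 2.4600  # hit
  → r_4 = 2.4600

ranges = [0.8891, 0.4619, 0.8000, 2.4600]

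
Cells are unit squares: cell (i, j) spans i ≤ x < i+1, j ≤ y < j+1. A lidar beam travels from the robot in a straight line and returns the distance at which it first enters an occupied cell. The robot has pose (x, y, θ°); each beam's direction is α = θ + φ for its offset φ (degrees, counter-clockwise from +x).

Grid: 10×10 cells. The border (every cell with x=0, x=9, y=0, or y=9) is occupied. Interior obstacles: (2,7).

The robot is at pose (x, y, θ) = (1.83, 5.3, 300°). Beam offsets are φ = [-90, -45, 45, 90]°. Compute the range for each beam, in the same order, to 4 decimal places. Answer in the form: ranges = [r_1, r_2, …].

ranges = [0.9584, 3.2069, 7.4229, 7.4000]

beam 1: φ=-90°, α=210°
  cosα=-0.8660 sinα=-0.5000 | (1,5) | tMaxX 0.9584 tMaxY 0.6000 | tΔX 1.1547 tΔY 2.0000
    t=0.6000 [y] (1,4)
    t=0.9584 [x] (0,4) — stop
  → r_1 = 0.9584
beam 2: φ=-45°, α=255°
  cosα=-0.2588 sinα=-0.9659 | (1,5) | tMaxX 3.2069 tMaxY 0.3106 | tΔX 3.8637 tΔY 1.0353
    t=0.3106 [y] (1,4)
    t=1.3459 [y] (1,3)
    t=2.3811 [y] (1,2)
    t=3.2069 [x] (0,2) — stop
  → r_2 = 3.2069
beam 3: φ=45°, α=345°
  cosα=0.9659 sinα=-0.2588 | (1,5) | tMaxX 0.1760 tMaxY 1.1591 | tΔX 1.0353 tΔY 3.8637
    t=0.1760 [x] (2,5)
    t=1.1591 [y] (2,4)
    t=1.2113 [x] (3,4)
    t=2.2465 [x] (4,4)
    t=3.2818 [x] (5,4)
    t=4.3171 [x] (6,4)
    t=5.0228 [y] (6,3)
    t=5.3524 [x] (7,3)
    t=6.3877 [x] (8,3)
    t=7.4229 [x] (9,3) — stop
  → r_3 = 7.4229
beam 4: φ=90°, α=30°
  cosα=0.8660 sinα=0.5000 | (1,5) | tMaxX 0.1963 tMaxY 1.4000 | tΔX 1.1547 tΔY 2.0000
    t=0.1963 [x] (2,5)
    t=1.3510 [x] (3,5)
    t=1.4000 [y] (3,6)
    t=2.5057 [x] (4,6)
    t=3.4000 [y] (4,7)
    t=3.6604 [x] (5,7)
    t=4.8151 [x] (6,7)
    t=5.4000 [y] (6,8)
    t=5.9698 [x] (7,8)
    t=7.1245 [x] (8,8)
    t=7.4000 [y] (8,9) — stop
  → r_4 = 7.4000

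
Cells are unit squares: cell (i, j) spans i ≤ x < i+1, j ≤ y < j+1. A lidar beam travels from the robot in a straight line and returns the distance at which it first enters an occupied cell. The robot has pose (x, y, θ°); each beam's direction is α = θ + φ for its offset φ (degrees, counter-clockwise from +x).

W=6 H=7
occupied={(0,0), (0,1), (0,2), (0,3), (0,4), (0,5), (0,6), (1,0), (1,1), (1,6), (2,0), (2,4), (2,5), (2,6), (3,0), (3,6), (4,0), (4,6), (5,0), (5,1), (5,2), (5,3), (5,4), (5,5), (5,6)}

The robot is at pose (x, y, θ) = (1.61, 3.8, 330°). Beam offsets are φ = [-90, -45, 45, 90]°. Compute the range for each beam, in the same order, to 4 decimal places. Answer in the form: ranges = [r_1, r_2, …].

ranges = [1.2200, 2.8988, 0.7727, 0.7800]

beam 1: φ=-90°, α=240°
  direction (-0.5000, -0.8660); cell (1,3); t to first gridline: x 1.2200, y 0.9238 (then +2.0000 / +1.1547)
    (1,2) via y @ 0.9238
    (0,2) via x @ 1.2200  # hit
  → r_1 = 1.2200
beam 2: φ=-45°, α=285°
  direction (0.2588, -0.9659); cell (1,3); t to first gridline: x 1.5068, y 0.8282 (then +3.8637 / +1.0353)
    (1,2) via y @ 0.8282
    (2,2) via x @ 1.5068
    (2,1) via y @ 1.8635
    (2,0) via y @ 2.8988  # hit
  → r_2 = 2.8988
beam 3: φ=45°, α=15°
  direction (0.9659, 0.2588); cell (1,3); t to first gridline: x 0.4038, y 0.7727 (then +1.0353 / +3.8637)
    (2,3) via x @ 0.4038
    (2,4) via y @ 0.7727  # hit
  → r_3 = 0.7727
beam 4: φ=90°, α=60°
  direction (0.5000, 0.8660); cell (1,3); t to first gridline: x 0.7800, y 0.2309 (then +2.0000 / +1.1547)
    (1,4) via y @ 0.2309
    (2,4) via x @ 0.7800  # hit
  → r_4 = 0.7800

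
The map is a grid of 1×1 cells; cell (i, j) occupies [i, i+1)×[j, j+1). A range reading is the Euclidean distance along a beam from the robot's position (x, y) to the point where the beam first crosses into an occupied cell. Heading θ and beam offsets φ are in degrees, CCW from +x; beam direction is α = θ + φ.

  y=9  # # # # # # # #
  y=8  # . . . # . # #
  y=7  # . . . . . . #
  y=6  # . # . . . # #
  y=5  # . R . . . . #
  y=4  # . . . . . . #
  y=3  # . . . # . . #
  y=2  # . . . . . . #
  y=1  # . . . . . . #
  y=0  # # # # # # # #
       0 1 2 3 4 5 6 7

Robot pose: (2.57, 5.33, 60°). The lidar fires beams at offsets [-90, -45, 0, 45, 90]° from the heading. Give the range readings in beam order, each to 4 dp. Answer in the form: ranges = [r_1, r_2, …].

ranges = [2.6600, 3.5510, 0.7736, 0.6936, 1.8129]

beam 1: φ=-90°, α=330°
  d=(0.8660,-0.5000)  start (2,5)  tX=0.4965 tY=0.6600  stride 1/|dx|=1.1547 1/|dy|=2.0000
    cross x-line → (3,5), t=0.4965
    cross y-line → (3,4), t=0.6600
    cross x-line → (4,4), t=1.6512
    cross y-line → (4,3), t=2.6600 (wall)
  → r_1 = 2.6600
beam 2: φ=-45°, α=15°
  d=(0.9659,0.2588)  start (2,5)  tX=0.4452 tY=2.5887  stride 1/|dx|=1.0353 1/|dy|=3.8637
    cross x-line → (3,5), t=0.4452
    cross x-line → (4,5), t=1.4804
    cross x-line → (5,5), t=2.5157
    cross y-line → (5,6), t=2.5887
    cross x-line → (6,6), t=3.5510 (wall)
  → r_2 = 3.5510
beam 3: φ=0°, α=60°
  d=(0.5000,0.8660)  start (2,5)  tX=0.8600 tY=0.7736  stride 1/|dx|=2.0000 1/|dy|=1.1547
    cross y-line → (2,6), t=0.7736 (wall)
  → r_3 = 0.7736
beam 4: φ=45°, α=105°
  d=(-0.2588,0.9659)  start (2,5)  tX=2.2023 tY=0.6936  stride 1/|dx|=3.8637 1/|dy|=1.0353
    cross y-line → (2,6), t=0.6936 (wall)
  → r_4 = 0.6936
beam 5: φ=90°, α=150°
  d=(-0.8660,0.5000)  start (2,5)  tX=0.6582 tY=1.3400  stride 1/|dx|=1.1547 1/|dy|=2.0000
    cross x-line → (1,5), t=0.6582
    cross y-line → (1,6), t=1.3400
    cross x-line → (0,6), t=1.8129 (wall)
  → r_5 = 1.8129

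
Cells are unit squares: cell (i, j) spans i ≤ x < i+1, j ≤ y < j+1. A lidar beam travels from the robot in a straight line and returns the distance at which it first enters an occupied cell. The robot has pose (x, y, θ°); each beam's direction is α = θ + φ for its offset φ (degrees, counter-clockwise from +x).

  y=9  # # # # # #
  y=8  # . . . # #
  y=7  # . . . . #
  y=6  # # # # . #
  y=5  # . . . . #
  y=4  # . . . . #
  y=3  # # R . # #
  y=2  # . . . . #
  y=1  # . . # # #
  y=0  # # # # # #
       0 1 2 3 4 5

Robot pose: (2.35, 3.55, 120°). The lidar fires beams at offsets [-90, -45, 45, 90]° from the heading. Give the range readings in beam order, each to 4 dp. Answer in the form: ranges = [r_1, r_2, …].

beam 1: φ=-90°, α=30°
  d=(0.8660,0.5000)  start (2,3)  tX=0.7506 tY=0.9000  stride 1/|dx|=1.1547 1/|dy|=2.0000
    cross x-line → (3,3), t=0.7506
    cross y-line → (3,4), t=0.9000
    cross x-line → (4,4), t=1.9053
    cross y-line → (4,5), t=2.9000
    cross x-line → (5,5), t=3.0600 (wall)
  → r_1 = 3.0600
beam 2: φ=-45°, α=75°
  d=(0.2588,0.9659)  start (2,3)  tX=2.5114 tY=0.4659  stride 1/|dx|=3.8637 1/|dy|=1.0353
    cross y-line → (2,4), t=0.4659
    cross y-line → (2,5), t=1.5012
    cross x-line → (3,5), t=2.5114
    cross y-line → (3,6), t=2.5364 (wall)
  → r_2 = 2.5364
beam 3: φ=45°, α=165°
  d=(-0.9659,0.2588)  start (2,3)  tX=0.3623 tY=1.7387  stride 1/|dx|=1.0353 1/|dy|=3.8637
    cross x-line → (1,3), t=0.3623 (wall)
  → r_3 = 0.3623
beam 4: φ=90°, α=210°
  d=(-0.8660,-0.5000)  start (2,3)  tX=0.4041 tY=1.1000  stride 1/|dx|=1.1547 1/|dy|=2.0000
    cross x-line → (1,3), t=0.4041 (wall)
  → r_4 = 0.4041

ranges = [3.0600, 2.5364, 0.3623, 0.4041]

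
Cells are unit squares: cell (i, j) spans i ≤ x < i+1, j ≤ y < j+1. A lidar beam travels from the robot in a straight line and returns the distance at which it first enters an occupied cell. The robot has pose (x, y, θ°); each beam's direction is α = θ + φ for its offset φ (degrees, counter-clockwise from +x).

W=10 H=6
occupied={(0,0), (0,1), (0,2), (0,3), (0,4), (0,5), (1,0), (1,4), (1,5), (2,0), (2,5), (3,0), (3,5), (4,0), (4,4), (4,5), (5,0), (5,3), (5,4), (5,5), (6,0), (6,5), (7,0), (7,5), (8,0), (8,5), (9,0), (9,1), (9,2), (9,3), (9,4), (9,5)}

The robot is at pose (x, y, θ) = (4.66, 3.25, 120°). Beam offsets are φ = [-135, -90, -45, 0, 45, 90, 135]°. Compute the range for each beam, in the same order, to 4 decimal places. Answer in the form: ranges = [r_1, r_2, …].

ranges = [0.3520, 0.3926, 0.7765, 0.8660, 2.8978, 4.2262, 2.3294]

beam 1: φ=-135°, α=345°
  dir = (cos 345°, sin 345°) = (0.9659, -0.2588); from cell (4,3)
  next x-line at t=0.3520, next y-line at t=0.9659; Δt_x=1.0353, Δt_y=3.8637
    x: enter (5,3) at t=0.3520 ← occupied
  → r_1 = 0.3520
beam 2: φ=-90°, α=30°
  dir = (cos 30°, sin 30°) = (0.8660, 0.5000); from cell (4,3)
  next x-line at t=0.3926, next y-line at t=1.5000; Δt_x=1.1547, Δt_y=2.0000
    x: enter (5,3) at t=0.3926 ← occupied
  → r_2 = 0.3926
beam 3: φ=-45°, α=75°
  dir = (cos 75°, sin 75°) = (0.2588, 0.9659); from cell (4,3)
  next x-line at t=1.3137, next y-line at t=0.7765; Δt_x=3.8637, Δt_y=1.0353
    y: enter (4,4) at t=0.7765 ← occupied
  → r_3 = 0.7765
beam 4: φ=0°, α=120°
  dir = (cos 120°, sin 120°) = (-0.5000, 0.8660); from cell (4,3)
  next x-line at t=1.3200, next y-line at t=0.8660; Δt_x=2.0000, Δt_y=1.1547
    y: enter (4,4) at t=0.8660 ← occupied
  → r_4 = 0.8660
beam 5: φ=45°, α=165°
  dir = (cos 165°, sin 165°) = (-0.9659, 0.2588); from cell (4,3)
  next x-line at t=0.6833, next y-line at t=2.8978; Δt_x=1.0353, Δt_y=3.8637
    x: enter (3,3) at t=0.6833
    x: enter (2,3) at t=1.7186
    x: enter (1,3) at t=2.7538
    y: enter (1,4) at t=2.8978 ← occupied
  → r_5 = 2.8978
beam 6: φ=90°, α=210°
  dir = (cos 210°, sin 210°) = (-0.8660, -0.5000); from cell (4,3)
  next x-line at t=0.7621, next y-line at t=0.5000; Δt_x=1.1547, Δt_y=2.0000
    y: enter (4,2) at t=0.5000
    x: enter (3,2) at t=0.7621
    x: enter (2,2) at t=1.9168
    y: enter (2,1) at t=2.5000
    x: enter (1,1) at t=3.0715
    x: enter (0,1) at t=4.2262 ← occupied
  → r_6 = 4.2262
beam 7: φ=135°, α=255°
  dir = (cos 255°, sin 255°) = (-0.2588, -0.9659); from cell (4,3)
  next x-line at t=2.5500, next y-line at t=0.2588; Δt_x=3.8637, Δt_y=1.0353
    y: enter (4,2) at t=0.2588
    y: enter (4,1) at t=1.2941
    y: enter (4,0) at t=2.3294 ← occupied
  → r_7 = 2.3294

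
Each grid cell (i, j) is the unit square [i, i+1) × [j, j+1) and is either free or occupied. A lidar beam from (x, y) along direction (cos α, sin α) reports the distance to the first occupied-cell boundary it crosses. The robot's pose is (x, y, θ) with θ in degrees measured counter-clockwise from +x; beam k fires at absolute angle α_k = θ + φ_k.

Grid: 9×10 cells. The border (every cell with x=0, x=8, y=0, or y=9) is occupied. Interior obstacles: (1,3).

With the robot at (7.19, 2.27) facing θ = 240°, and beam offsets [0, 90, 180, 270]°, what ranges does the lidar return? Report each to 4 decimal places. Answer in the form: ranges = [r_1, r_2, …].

ranges = [1.4665, 0.9353, 1.6200, 7.1476]

beam 1: φ=0°, α=240°
  direction (-0.5000, -0.8660); cell (7,2); t to first gridline: x 0.3800, y 0.3118 (then +2.0000 / +1.1547)
    (7,1) via y @ 0.3118
    (6,1) via x @ 0.3800
    (6,0) via y @ 1.4665  # hit
  → r_1 = 1.4665
beam 2: φ=90°, α=330°
  direction (0.8660, -0.5000); cell (7,2); t to first gridline: x 0.9353, y 0.5400 (then +1.1547 / +2.0000)
    (7,1) via y @ 0.5400
    (8,1) via x @ 0.9353  # hit
  → r_2 = 0.9353
beam 3: φ=180°, α=60°
  direction (0.5000, 0.8660); cell (7,2); t to first gridline: x 1.6200, y 0.8429 (then +2.0000 / +1.1547)
    (7,3) via y @ 0.8429
    (8,3) via x @ 1.6200  # hit
  → r_3 = 1.6200
beam 4: φ=270°, α=150°
  direction (-0.8660, 0.5000); cell (7,2); t to first gridline: x 0.2194, y 1.4600 (then +1.1547 / +2.0000)
    (6,2) via x @ 0.2194
    (5,2) via x @ 1.3741
    (5,3) via y @ 1.4600
    (4,3) via x @ 2.5288
    (4,4) via y @ 3.4600
    (3,4) via x @ 3.6835
    (2,4) via x @ 4.8382
    (2,5) via y @ 5.4600
    (1,5) via x @ 5.9929
    (0,5) via x @ 7.1476  # hit
  → r_4 = 7.1476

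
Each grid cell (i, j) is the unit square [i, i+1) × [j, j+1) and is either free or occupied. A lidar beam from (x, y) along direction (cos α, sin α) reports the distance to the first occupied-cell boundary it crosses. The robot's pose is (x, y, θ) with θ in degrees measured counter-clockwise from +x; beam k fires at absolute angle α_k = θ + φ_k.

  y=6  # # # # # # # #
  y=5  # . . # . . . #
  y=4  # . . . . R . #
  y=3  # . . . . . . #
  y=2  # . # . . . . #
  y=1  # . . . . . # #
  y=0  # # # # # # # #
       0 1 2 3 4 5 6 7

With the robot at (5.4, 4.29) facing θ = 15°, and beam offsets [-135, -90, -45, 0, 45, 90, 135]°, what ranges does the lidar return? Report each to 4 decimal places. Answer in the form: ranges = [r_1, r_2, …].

ranges = [3.7990, 2.3708, 1.8475, 1.6564, 1.9745, 1.7703, 1.6166]

beam 1: φ=-135°, α=240°
  cosα=-0.5000 sinα=-0.8660 | (5,4) | tMaxX 0.8000 tMaxY 0.3349 | tΔX 2.0000 tΔY 1.1547
    t=0.3349 [y] (5,3)
    t=0.8000 [x] (4,3)
    t=1.4896 [y] (4,2)
    t=2.6443 [y] (4,1)
    t=2.8000 [x] (3,1)
    t=3.7990 [y] (3,0) — stop
  → r_1 = 3.7990
beam 2: φ=-90°, α=285°
  cosα=0.2588 sinα=-0.9659 | (5,4) | tMaxX 2.3182 tMaxY 0.3002 | tΔX 3.8637 tΔY 1.0353
    t=0.3002 [y] (5,3)
    t=1.3355 [y] (5,2)
    t=2.3182 [x] (6,2)
    t=2.3708 [y] (6,1) — stop
  → r_2 = 2.3708
beam 3: φ=-45°, α=330°
  cosα=0.8660 sinα=-0.5000 | (5,4) | tMaxX 0.6928 tMaxY 0.5800 | tΔX 1.1547 tΔY 2.0000
    t=0.5800 [y] (5,3)
    t=0.6928 [x] (6,3)
    t=1.8475 [x] (7,3) — stop
  → r_3 = 1.8475
beam 4: φ=0°, α=15°
  cosα=0.9659 sinα=0.2588 | (5,4) | tMaxX 0.6212 tMaxY 2.7432 | tΔX 1.0353 tΔY 3.8637
    t=0.6212 [x] (6,4)
    t=1.6564 [x] (7,4) — stop
  → r_4 = 1.6564
beam 5: φ=45°, α=60°
  cosα=0.5000 sinα=0.8660 | (5,4) | tMaxX 1.2000 tMaxY 0.8198 | tΔX 2.0000 tΔY 1.1547
    t=0.8198 [y] (5,5)
    t=1.2000 [x] (6,5)
    t=1.9745 [y] (6,6) — stop
  → r_5 = 1.9745
beam 6: φ=90°, α=105°
  cosα=-0.2588 sinα=0.9659 | (5,4) | tMaxX 1.5455 tMaxY 0.7350 | tΔX 3.8637 tΔY 1.0353
    t=0.7350 [y] (5,5)
    t=1.5455 [x] (4,5)
    t=1.7703 [y] (4,6) — stop
  → r_6 = 1.7703
beam 7: φ=135°, α=150°
  cosα=-0.8660 sinα=0.5000 | (5,4) | tMaxX 0.4619 tMaxY 1.4200 | tΔX 1.1547 tΔY 2.0000
    t=0.4619 [x] (4,4)
    t=1.4200 [y] (4,5)
    t=1.6166 [x] (3,5) — stop
  → r_7 = 1.6166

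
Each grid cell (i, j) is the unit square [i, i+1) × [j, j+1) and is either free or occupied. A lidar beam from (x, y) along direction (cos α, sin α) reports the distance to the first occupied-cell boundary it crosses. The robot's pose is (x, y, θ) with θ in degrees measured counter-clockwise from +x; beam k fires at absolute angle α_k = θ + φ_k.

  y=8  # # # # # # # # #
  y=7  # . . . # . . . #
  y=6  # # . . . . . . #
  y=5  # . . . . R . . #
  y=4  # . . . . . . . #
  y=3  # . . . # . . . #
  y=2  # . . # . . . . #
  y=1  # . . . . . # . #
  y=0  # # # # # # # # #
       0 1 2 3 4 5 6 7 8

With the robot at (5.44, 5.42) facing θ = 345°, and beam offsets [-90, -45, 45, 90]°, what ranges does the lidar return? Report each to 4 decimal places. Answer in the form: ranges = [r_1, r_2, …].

beam 1: φ=-90°, α=255°
  direction (-0.2588, -0.9659); cell (5,5); t to first gridline: x 1.7000, y 0.4348 (then +3.8637 / +1.0353)
    (5,4) via y @ 0.4348
    (5,3) via y @ 1.4701
    (4,3) via x @ 1.7000  # hit
  → r_1 = 1.7000
beam 2: φ=-45°, α=300°
  direction (0.5000, -0.8660); cell (5,5); t to first gridline: x 1.1200, y 0.4850 (then +2.0000 / +1.1547)
    (5,4) via y @ 0.4850
    (6,4) via x @ 1.1200
    (6,3) via y @ 1.6397
    (6,2) via y @ 2.7944
    (7,2) via x @ 3.1200
    (7,1) via y @ 3.9491
    (7,0) via y @ 5.1038  # hit
  → r_2 = 5.1038
beam 3: φ=45°, α=30°
  direction (0.8660, 0.5000); cell (5,5); t to first gridline: x 0.6466, y 1.1600 (then +1.1547 / +2.0000)
    (6,5) via x @ 0.6466
    (6,6) via y @ 1.1600
    (7,6) via x @ 1.8013
    (8,6) via x @ 2.9560  # hit
  → r_3 = 2.9560
beam 4: φ=90°, α=75°
  direction (0.2588, 0.9659); cell (5,5); t to first gridline: x 2.1637, y 0.6005 (then +3.8637 / +1.0353)
    (5,6) via y @ 0.6005
    (5,7) via y @ 1.6357
    (6,7) via x @ 2.1637
    (6,8) via y @ 2.6710  # hit
  → r_4 = 2.6710

ranges = [1.7000, 5.1038, 2.9560, 2.6710]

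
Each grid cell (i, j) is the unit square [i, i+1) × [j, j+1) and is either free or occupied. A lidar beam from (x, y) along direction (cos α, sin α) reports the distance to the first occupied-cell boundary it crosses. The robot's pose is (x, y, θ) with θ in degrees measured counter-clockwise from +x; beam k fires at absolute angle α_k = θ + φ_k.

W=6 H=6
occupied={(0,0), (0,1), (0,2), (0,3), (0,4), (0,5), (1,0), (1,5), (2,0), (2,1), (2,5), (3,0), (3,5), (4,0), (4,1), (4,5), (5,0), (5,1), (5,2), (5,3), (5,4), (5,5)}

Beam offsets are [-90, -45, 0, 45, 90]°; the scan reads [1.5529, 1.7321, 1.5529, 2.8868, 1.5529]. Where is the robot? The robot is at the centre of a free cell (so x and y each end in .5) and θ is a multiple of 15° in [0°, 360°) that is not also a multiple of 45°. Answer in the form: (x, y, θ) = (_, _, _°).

(x, y, θ) = (2.5, 3.5, 195°)

Enumerate (i+0.5, j+0.5, θ) over the 14 free cells and 16 admissible headings. For each, cast all 5 beams and compare to the given ranges.
  (4.5, 2.5, 255°): beam 1 = 3.6235 ≠ 1.5529 ✗
  (1.5, 4.5, 255°): beam 1 = 0.5176 ≠ 1.5529 ✗
  (3.5, 3.5, 120°): beam 1 = 1.7321 ≠ 1.5529 ✗
  (2.5, 3.5, 105°): beam 1 = 2.5882 ≠ 1.5529 ✗
  …
  (2.5, 3.5, 195°): r_1=1.5529, r_2=1.7321, r_3=1.5529, r_4=2.8868, r_5=1.5529 — all match ✓
No second candidate reproduces the full scan.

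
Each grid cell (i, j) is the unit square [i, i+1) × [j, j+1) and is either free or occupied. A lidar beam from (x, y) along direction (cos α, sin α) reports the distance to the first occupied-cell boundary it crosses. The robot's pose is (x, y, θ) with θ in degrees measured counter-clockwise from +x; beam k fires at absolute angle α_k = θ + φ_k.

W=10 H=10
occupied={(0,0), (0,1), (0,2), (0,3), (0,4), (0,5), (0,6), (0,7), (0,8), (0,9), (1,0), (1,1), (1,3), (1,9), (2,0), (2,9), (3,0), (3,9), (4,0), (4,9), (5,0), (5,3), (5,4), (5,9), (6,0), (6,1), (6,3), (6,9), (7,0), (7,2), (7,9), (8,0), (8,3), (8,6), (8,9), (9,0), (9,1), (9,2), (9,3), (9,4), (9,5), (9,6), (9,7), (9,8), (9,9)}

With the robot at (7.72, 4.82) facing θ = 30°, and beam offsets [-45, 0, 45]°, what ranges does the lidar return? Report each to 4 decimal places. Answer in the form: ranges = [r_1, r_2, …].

beam 1: φ=-45°, α=345°
  cosα=0.9659 sinα=-0.2588 | (7,4) | tMaxX 0.2899 tMaxY 3.1682 | tΔX 1.0353 tΔY 3.8637
    t=0.2899 [x] (8,4)
    t=1.3252 [x] (9,4) — stop
  → r_1 = 1.3252
beam 2: φ=0°, α=30°
  cosα=0.8660 sinα=0.5000 | (7,4) | tMaxX 0.3233 tMaxY 0.3600 | tΔX 1.1547 tΔY 2.0000
    t=0.3233 [x] (8,4)
    t=0.3600 [y] (8,5)
    t=1.4780 [x] (9,5) — stop
  → r_2 = 1.4780
beam 3: φ=45°, α=75°
  cosα=0.2588 sinα=0.9659 | (7,4) | tMaxX 1.0818 tMaxY 0.1863 | tΔX 3.8637 tΔY 1.0353
    t=0.1863 [y] (7,5)
    t=1.0818 [x] (8,5)
    t=1.2216 [y] (8,6) — stop
  → r_3 = 1.2216

ranges = [1.3252, 1.4780, 1.2216]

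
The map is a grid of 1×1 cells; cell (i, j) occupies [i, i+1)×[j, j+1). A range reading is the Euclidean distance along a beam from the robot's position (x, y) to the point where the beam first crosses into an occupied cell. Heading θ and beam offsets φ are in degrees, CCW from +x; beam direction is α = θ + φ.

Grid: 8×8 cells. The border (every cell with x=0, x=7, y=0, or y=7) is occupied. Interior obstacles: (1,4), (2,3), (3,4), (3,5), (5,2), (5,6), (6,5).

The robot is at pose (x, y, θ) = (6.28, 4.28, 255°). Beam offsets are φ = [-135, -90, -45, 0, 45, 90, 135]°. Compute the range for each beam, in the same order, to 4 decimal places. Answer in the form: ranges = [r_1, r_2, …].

ranges = [1.9861, 2.3604, 6.0968, 1.3252, 1.4400, 0.7454, 0.8314]

beam 1: φ=-135°, α=120°
  d=(-0.5000,0.8660)  start (6,4)  tX=0.5600 tY=0.8314  stride 1/|dx|=2.0000 1/|dy|=1.1547
    cross x-line → (5,4), t=0.5600
    cross y-line → (5,5), t=0.8314
    cross y-line → (5,6), t=1.9861 (wall)
  → r_1 = 1.9861
beam 2: φ=-90°, α=165°
  d=(-0.9659,0.2588)  start (6,4)  tX=0.2899 tY=2.7819  stride 1/|dx|=1.0353 1/|dy|=3.8637
    cross x-line → (5,4), t=0.2899
    cross x-line → (4,4), t=1.3252
    cross x-line → (3,4), t=2.3604 (wall)
  → r_2 = 2.3604
beam 3: φ=-45°, α=210°
  d=(-0.8660,-0.5000)  start (6,4)  tX=0.3233 tY=0.5600  stride 1/|dx|=1.1547 1/|dy|=2.0000
    cross x-line → (5,4), t=0.3233
    cross y-line → (5,3), t=0.5600
    cross x-line → (4,3), t=1.4780
    cross y-line → (4,2), t=2.5600
    cross x-line → (3,2), t=2.6327
    cross x-line → (2,2), t=3.7874
    cross y-line → (2,1), t=4.5600
    cross x-line → (1,1), t=4.9421
    cross x-line → (0,1), t=6.0968 (wall)
  → r_3 = 6.0968
beam 4: φ=0°, α=255°
  d=(-0.2588,-0.9659)  start (6,4)  tX=1.0818 tY=0.2899  stride 1/|dx|=3.8637 1/|dy|=1.0353
    cross y-line → (6,3), t=0.2899
    cross x-line → (5,3), t=1.0818
    cross y-line → (5,2), t=1.3252 (wall)
  → r_4 = 1.3252
beam 5: φ=45°, α=300°
  d=(0.5000,-0.8660)  start (6,4)  tX=1.4400 tY=0.3233  stride 1/|dx|=2.0000 1/|dy|=1.1547
    cross y-line → (6,3), t=0.3233
    cross x-line → (7,3), t=1.4400 (wall)
  → r_5 = 1.4400
beam 6: φ=90°, α=345°
  d=(0.9659,-0.2588)  start (6,4)  tX=0.7454 tY=1.0818  stride 1/|dx|=1.0353 1/|dy|=3.8637
    cross x-line → (7,4), t=0.7454 (wall)
  → r_6 = 0.7454
beam 7: φ=135°, α=30°
  d=(0.8660,0.5000)  start (6,4)  tX=0.8314 tY=1.4400  stride 1/|dx|=1.1547 1/|dy|=2.0000
    cross x-line → (7,4), t=0.8314 (wall)
  → r_7 = 0.8314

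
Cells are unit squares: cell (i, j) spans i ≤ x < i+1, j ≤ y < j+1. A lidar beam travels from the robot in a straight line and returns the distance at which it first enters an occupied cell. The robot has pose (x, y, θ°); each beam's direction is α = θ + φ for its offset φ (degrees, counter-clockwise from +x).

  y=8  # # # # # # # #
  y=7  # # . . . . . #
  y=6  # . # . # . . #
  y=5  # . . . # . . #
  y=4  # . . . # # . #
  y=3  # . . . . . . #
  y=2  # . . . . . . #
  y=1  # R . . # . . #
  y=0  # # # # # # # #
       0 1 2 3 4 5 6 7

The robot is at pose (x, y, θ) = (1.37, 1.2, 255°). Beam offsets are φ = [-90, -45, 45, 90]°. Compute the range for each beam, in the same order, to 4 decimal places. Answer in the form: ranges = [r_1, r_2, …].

beam 1: φ=-90°, α=165°
  cosα=-0.9659 sinα=0.2588 | (1,1) | tMaxX 0.3831 tMaxY 3.0910 | tΔX 1.0353 tΔY 3.8637
    t=0.3831 [x] (0,1) — stop
  → r_1 = 0.3831
beam 2: φ=-45°, α=210°
  cosα=-0.8660 sinα=-0.5000 | (1,1) | tMaxX 0.4272 tMaxY 0.4000 | tΔX 1.1547 tΔY 2.0000
    t=0.4000 [y] (1,0) — stop
  → r_2 = 0.4000
beam 3: φ=45°, α=300°
  cosα=0.5000 sinα=-0.8660 | (1,1) | tMaxX 1.2600 tMaxY 0.2309 | tΔX 2.0000 tΔY 1.1547
    t=0.2309 [y] (1,0) — stop
  → r_3 = 0.2309
beam 4: φ=90°, α=345°
  cosα=0.9659 sinα=-0.2588 | (1,1) | tMaxX 0.6522 tMaxY 0.7727 | tΔX 1.0353 tΔY 3.8637
    t=0.6522 [x] (2,1)
    t=0.7727 [y] (2,0) — stop
  → r_4 = 0.7727

ranges = [0.3831, 0.4000, 0.2309, 0.7727]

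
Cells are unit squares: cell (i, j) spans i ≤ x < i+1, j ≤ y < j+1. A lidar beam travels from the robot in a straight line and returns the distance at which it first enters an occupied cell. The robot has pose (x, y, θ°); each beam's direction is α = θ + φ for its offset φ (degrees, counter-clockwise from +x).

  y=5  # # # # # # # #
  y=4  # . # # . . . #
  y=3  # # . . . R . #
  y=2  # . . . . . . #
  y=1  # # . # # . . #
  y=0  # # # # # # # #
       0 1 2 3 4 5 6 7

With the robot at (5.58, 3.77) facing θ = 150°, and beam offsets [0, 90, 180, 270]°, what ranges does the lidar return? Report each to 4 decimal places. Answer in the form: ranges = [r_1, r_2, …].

ranges = [1.8244, 2.0438, 1.6397, 1.4203]

beam 1: φ=0°, α=150°
  cosα=-0.8660 sinα=0.5000 | (5,3) | tMaxX 0.6697 tMaxY 0.4600 | tΔX 1.1547 tΔY 2.0000
    t=0.4600 [y] (5,4)
    t=0.6697 [x] (4,4)
    t=1.8244 [x] (3,4) — stop
  → r_1 = 1.8244
beam 2: φ=90°, α=240°
  cosα=-0.5000 sinα=-0.8660 | (5,3) | tMaxX 1.1600 tMaxY 0.8891 | tΔX 2.0000 tΔY 1.1547
    t=0.8891 [y] (5,2)
    t=1.1600 [x] (4,2)
    t=2.0438 [y] (4,1) — stop
  → r_2 = 2.0438
beam 3: φ=180°, α=330°
  cosα=0.8660 sinα=-0.5000 | (5,3) | tMaxX 0.4850 tMaxY 1.5400 | tΔX 1.1547 tΔY 2.0000
    t=0.4850 [x] (6,3)
    t=1.5400 [y] (6,2)
    t=1.6397 [x] (7,2) — stop
  → r_3 = 1.6397
beam 4: φ=270°, α=60°
  cosα=0.5000 sinα=0.8660 | (5,3) | tMaxX 0.8400 tMaxY 0.2656 | tΔX 2.0000 tΔY 1.1547
    t=0.2656 [y] (5,4)
    t=0.8400 [x] (6,4)
    t=1.4203 [y] (6,5) — stop
  → r_4 = 1.4203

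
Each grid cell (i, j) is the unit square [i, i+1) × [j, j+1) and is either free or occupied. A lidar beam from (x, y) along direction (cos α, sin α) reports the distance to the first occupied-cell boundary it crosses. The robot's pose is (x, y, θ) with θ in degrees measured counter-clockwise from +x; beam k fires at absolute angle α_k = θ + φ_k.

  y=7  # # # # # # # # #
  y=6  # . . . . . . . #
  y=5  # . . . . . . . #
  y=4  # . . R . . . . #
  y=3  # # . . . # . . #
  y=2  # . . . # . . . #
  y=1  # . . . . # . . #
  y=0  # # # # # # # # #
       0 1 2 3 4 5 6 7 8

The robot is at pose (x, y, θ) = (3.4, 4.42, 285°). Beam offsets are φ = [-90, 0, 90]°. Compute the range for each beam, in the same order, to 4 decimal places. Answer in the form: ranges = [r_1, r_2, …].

ranges = [1.6228, 2.3182, 4.7623]

beam 1: φ=-90°, α=195°
  cosα=-0.9659 sinα=-0.2588 | (3,4) | tMaxX 0.4141 tMaxY 1.6228 | tΔX 1.0353 tΔY 3.8637
    t=0.4141 [x] (2,4)
    t=1.4494 [x] (1,4)
    t=1.6228 [y] (1,3) — stop
  → r_1 = 1.6228
beam 2: φ=0°, α=285°
  cosα=0.2588 sinα=-0.9659 | (3,4) | tMaxX 2.3182 tMaxY 0.4348 | tΔX 3.8637 tΔY 1.0353
    t=0.4348 [y] (3,3)
    t=1.4701 [y] (3,2)
    t=2.3182 [x] (4,2) — stop
  → r_2 = 2.3182
beam 3: φ=90°, α=15°
  cosα=0.9659 sinα=0.2588 | (3,4) | tMaxX 0.6212 tMaxY 2.2409 | tΔX 1.0353 tΔY 3.8637
    t=0.6212 [x] (4,4)
    t=1.6564 [x] (5,4)
    t=2.2409 [y] (5,5)
    t=2.6917 [x] (6,5)
    t=3.7270 [x] (7,5)
    t=4.7623 [x] (8,5) — stop
  → r_3 = 4.7623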